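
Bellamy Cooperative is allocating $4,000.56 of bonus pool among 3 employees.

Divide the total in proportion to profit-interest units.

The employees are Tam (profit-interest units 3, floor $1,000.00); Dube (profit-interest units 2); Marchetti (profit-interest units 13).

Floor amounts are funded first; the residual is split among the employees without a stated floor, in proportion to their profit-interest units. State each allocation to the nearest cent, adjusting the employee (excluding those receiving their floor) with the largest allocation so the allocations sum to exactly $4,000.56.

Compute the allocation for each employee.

Tam: $1,000.00 | Dube: $400.07 | Marchetti: $2,600.49

Fund the minimums — Tam $1,000.00. Residual $3,000.56.
Residual split over remaining profit-interest units 15: Dube 400.0747 → $400.07; Marchetti 2,600.4853 → $2,600.49.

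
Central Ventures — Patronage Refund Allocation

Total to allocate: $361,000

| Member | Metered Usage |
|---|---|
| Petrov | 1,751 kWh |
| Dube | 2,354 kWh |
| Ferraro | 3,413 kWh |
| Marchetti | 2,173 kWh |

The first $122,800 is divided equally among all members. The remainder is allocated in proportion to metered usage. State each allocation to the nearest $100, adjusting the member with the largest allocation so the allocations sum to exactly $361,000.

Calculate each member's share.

First tranche $122,800 split equally: $30,700 each.
Remainder $238,200 by metered usage (total 9,691): Petrov 43,038.72 → $43,000; Dube 57,860.16 → $57,900; Ferraro 83,889.86 → $83,900; Marchetti 53,411.27 → $53,400.
Totals: Petrov $30,700 + $43,000 = $73,700; Dube $30,700 + $57,900 = $88,600; Ferraro $30,700 + $83,900 = $114,600; Marchetti $30,700 + $53,400 = $84,100.

Petrov: $73,700; Dube: $88,600; Ferraro: $114,600; Marchetti: $84,100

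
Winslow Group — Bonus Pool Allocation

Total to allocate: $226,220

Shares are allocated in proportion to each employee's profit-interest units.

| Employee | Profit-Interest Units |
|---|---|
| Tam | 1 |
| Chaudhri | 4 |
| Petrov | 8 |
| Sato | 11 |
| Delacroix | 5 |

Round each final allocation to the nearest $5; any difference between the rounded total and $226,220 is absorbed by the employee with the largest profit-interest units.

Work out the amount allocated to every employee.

Tam: $7,800; Chaudhri: $31,205; Petrov: $62,405; Sato: $85,805; Delacroix: $39,005

Total profit-interest units = 1 + 4 + 8 + 11 + 5 = 29.
Pro-rata amounts: Tam 7,800.69; Chaudhri 31,202.76; Petrov 62,405.52; Sato 85,807.59; Delacroix 39,003.45.
After rounding ($5): Tam $7,800; Chaudhri $31,205; Petrov $62,405; Sato $85,810; Delacroix $39,005. Sum = $226,225.
Difference $226,220 − $226,225 = −$5 applied to largest profit-interest units (Sato): Sato becomes $85,805.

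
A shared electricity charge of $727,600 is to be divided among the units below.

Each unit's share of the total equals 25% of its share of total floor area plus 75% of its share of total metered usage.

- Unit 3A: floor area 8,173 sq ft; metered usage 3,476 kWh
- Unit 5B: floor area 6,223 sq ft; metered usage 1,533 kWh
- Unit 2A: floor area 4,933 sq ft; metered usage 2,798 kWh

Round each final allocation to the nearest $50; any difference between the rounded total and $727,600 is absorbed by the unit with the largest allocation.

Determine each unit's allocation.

Totals — floor area 19,329, metered usage 7,807.
Blended shares (25% floor area + 75% metered usage): Unit 3A 0.4396; Unit 5B 0.2278; Unit 2A 0.3326.
Proportional shares: Unit 3A 319,882.16; Unit 5B 165,717.85; Unit 2A 242,000.00.
Rounded to nearest $50: Unit 3A $319,900; Unit 5B $165,700; Unit 2A $242,000. Sum = $727,600.
Sum already equals the total — no adjustment.

Unit 3A: $319,900 · Unit 5B: $165,700 · Unit 2A: $242,000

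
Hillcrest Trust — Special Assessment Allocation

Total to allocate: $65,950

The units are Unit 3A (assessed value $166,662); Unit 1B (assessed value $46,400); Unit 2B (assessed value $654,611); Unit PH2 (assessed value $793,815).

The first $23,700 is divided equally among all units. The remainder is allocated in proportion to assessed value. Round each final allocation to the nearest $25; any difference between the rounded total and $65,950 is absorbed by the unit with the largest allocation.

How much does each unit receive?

First tranche $23,700 split equally: $5,925 each.
Remainder $42,250 by assessed value (total 1,661,488): Unit 3A 4,238.05 → $4,250; Unit 1B 1,179.91 → $1,175; Unit 2B 16,646.11 → $16,650; Unit PH2 20,185.93 → $20,175.
Totals: Unit 3A $5,925 + $4,250 = $10,175; Unit 1B $5,925 + $1,175 = $7,100; Unit 2B $5,925 + $16,650 = $22,575; Unit PH2 $5,925 + $20,175 = $26,100.

Unit 3A: $10,175 · Unit 1B: $7,100 · Unit 2B: $22,575 · Unit PH2: $26,100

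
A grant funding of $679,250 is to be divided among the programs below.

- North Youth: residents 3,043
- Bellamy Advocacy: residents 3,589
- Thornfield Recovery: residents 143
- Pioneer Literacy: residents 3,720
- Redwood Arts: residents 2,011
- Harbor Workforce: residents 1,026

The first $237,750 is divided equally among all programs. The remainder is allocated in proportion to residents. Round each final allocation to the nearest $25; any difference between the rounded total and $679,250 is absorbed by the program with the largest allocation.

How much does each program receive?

North Youth: $138,900 | Bellamy Advocacy: $156,725 | Thornfield Recovery: $44,300 | Pioneer Literacy: $161,000 | Redwood Arts: $105,225 | Harbor Workforce: $73,100

Equal tier: $237,750 ÷ 6 = $39,625 apiece.
Remainder $441,500 by residents (total 13,532): North Youth 99,282.04 → $99,275; Bellamy Advocacy 117,096.03 → $117,100; Thornfield Recovery 4,665.57 → $4,675; Pioneer Literacy 121,370.09 → $121,375; Redwood Arts 65,611.62 → $65,600; Harbor Workforce 33,474.65 → $33,475.
Totals: North Youth $39,625 + $99,275 = $138,900; Bellamy Advocacy $39,625 + $117,100 = $156,725; Thornfield Recovery $39,625 + $4,675 = $44,300; Pioneer Literacy $39,625 + $121,375 = $161,000; Redwood Arts $39,625 + $65,600 = $105,225; Harbor Workforce $39,625 + $33,475 = $73,100.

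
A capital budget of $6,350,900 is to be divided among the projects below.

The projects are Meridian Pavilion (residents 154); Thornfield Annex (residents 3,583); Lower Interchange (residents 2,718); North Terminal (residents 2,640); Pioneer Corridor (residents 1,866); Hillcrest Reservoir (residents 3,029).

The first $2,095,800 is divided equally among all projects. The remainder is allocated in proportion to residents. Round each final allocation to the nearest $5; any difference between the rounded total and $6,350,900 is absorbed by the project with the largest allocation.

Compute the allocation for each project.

Equal tier: $2,095,800 ÷ 6 = $349,300 apiece.
Remainder $4,255,100 by residents (total 13,990): Meridian Pavilion 46,839.56 → $46,840; Thornfield Annex 1,089,780.08 → $1,089,780; Lower Interchange 826,687.76 → $826,690; North Terminal 802,963.83 → $802,965; Pioneer Corridor 567,549.44 → $567,550; Hillcrest Reservoir 921,279.34 → $921,280.
Rounding difference −$5 on remainder applied to Thornfield Annex.
Totals: Meridian Pavilion $349,300 + $46,840 = $396,140; Thornfield Annex $349,300 + $1,089,775 = $1,439,075; Lower Interchange $349,300 + $826,690 = $1,175,990; North Terminal $349,300 + $802,965 = $1,152,265; Pioneer Corridor $349,300 + $567,550 = $916,850; Hillcrest Reservoir $349,300 + $921,280 = $1,270,580.

Meridian Pavilion: $396,140; Thornfield Annex: $1,439,075; Lower Interchange: $1,175,990; North Terminal: $1,152,265; Pioneer Corridor: $916,850; Hillcrest Reservoir: $1,270,580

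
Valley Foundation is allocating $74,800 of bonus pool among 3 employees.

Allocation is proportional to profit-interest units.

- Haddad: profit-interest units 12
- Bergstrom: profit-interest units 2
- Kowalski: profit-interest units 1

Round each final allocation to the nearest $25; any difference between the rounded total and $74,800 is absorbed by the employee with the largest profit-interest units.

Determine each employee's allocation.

Haddad: $59,850; Bergstrom: $9,975; Kowalski: $4,975

Combined profit-interest units = 12 + 2 + 1 = 15.
Pro-rata amounts: Haddad 59,840.00; Bergstrom 9,973.33; Kowalski 4,986.67.
Rounded to nearest $25: Haddad $59,850; Bergstrom $9,975; Kowalski $4,975. Sum = $74,800.
Sum already equals the total — no adjustment.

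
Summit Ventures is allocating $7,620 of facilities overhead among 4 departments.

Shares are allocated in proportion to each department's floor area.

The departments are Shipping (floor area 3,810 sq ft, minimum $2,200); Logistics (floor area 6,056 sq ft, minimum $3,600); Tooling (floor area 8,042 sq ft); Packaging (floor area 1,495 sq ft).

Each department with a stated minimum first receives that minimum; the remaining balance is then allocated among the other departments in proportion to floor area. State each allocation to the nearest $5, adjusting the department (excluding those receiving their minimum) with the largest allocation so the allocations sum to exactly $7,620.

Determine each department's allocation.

Shipping: $2,200; Logistics: $3,600; Tooling: $1,535; Packaging: $285

Guaranteed amounts: Shipping $2,200; Logistics $3,600. Balance $1,820.
Balance split over remaining floor area 9,537: Tooling 1,534.70 → $1,535; Packaging 285.30 → $285.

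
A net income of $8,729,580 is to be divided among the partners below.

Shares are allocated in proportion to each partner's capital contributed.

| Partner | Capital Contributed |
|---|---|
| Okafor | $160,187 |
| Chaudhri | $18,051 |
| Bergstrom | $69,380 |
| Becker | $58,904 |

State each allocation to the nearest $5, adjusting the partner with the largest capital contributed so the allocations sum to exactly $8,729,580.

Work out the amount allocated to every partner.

Sum of capital contributed: 306,522.
Proportional shares: Okafor 160,187/306,522 × $8,729,580 = 4,562,038.72; Chaudhri 18,051/306,522 × $8,729,580 = 514,082.67; Bergstrom 69,380/306,522 × $8,729,580 = 1,975,904.70; Becker 58,904/306,522 × $8,729,580 = 1,677,553.91.
After rounding ($5): Okafor $4,562,040; Chaudhri $514,085; Bergstrom $1,975,905; Becker $1,677,555. Sum = $8,729,585.
Difference $8,729,580 − $8,729,585 = −$5 applied to largest capital contributed (Okafor): Okafor becomes $4,562,035.

Okafor: $4,562,035 · Chaudhri: $514,085 · Bergstrom: $1,975,905 · Becker: $1,677,555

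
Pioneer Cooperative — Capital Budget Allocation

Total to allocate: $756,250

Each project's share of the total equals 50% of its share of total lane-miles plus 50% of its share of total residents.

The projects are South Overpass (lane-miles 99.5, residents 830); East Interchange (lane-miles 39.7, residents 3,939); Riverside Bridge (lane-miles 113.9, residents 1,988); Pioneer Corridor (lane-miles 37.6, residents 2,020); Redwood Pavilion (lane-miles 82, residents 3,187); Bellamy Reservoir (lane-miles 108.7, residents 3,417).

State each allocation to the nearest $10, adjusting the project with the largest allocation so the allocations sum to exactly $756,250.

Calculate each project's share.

Lane-miles total 481.4; residents total 15,381.
Composite weights (50% lane-miles + 50% residents): South Overpass 0.1303; East Interchange 0.1693; Riverside Bridge 0.1829; Pioneer Corridor 0.1047; Redwood Pavilion 0.1888; Bellamy Reservoir 0.2240.
Unrounded shares: South Overpass 98,558.85; East Interchange 128,019.13; Riverside Bridge 138,337.77; Pioneer Corridor 79,193.13; Redwood Pavilion 142,757.39; Bellamy Reservoir 169,383.72.
Rounded to nearest $10: South Overpass $98,560; East Interchange $128,020; Riverside Bridge $138,340; Pioneer Corridor $79,190; Redwood Pavilion $142,760; Bellamy Reservoir $169,380. Sum = $756,250.
Rounded total matches; no reconciliation needed.

South Overpass: $98,560 · East Interchange: $128,020 · Riverside Bridge: $138,340 · Pioneer Corridor: $79,190 · Redwood Pavilion: $142,760 · Bellamy Reservoir: $169,380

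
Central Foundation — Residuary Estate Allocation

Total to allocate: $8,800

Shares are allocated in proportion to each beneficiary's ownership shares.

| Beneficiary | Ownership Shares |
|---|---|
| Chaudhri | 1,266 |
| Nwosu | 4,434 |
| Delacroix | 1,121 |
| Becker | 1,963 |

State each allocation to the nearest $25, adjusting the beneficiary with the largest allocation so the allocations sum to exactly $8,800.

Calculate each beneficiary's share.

Chaudhri: $1,275 | Nwosu: $4,425 | Delacroix: $1,125 | Becker: $1,975

Ownership shares total: 8,784.
Raw shares: Chaudhri 1,266/8,784 × $8,800 = 1,268.31; Nwosu 4,434/8,784 × $8,800 = 4,442.08; Delacroix 1,121/8,784 × $8,800 = 1,123.04; Becker 1,963/8,784 × $8,800 = 1,966.58.
At nearest $25: Chaudhri $1,275; Nwosu $4,450; Delacroix $1,125; Becker $1,975. Sum = $8,825.
Difference $8,800 − $8,825 = −$25 applied to largest allocation (Nwosu): Nwosu becomes $4,425.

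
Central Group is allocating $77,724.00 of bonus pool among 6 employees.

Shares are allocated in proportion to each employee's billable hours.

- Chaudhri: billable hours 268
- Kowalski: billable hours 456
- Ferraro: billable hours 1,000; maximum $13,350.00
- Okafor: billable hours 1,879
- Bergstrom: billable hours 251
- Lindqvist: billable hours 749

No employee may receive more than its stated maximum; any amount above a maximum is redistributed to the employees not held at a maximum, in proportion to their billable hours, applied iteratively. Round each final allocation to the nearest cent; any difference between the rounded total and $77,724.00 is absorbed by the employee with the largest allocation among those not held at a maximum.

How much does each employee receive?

Combined billable hours = 4,603.
Proportional shares (ignoring caps): Chaudhri 4,525.3165; Kowalski 7,699.7923; Ferraro 16,885.5095; Okafor 31,727.8723; Bergstrom 4,238.2629; Lindqvist 12,647.2466.
Capped: Ferraro ($13,350.00); residual $64,374.00 reallocated over remaining billable hours 3,603.
Redistributed shares: Chaudhri 4,788.2964 → $4,788.30; Kowalski 8,147.2506 → $8,147.25; Okafor 33,571.6753 → $33,571.68; Bergstrom 4,484.5612 → $4,484.56; Lindqvist 13,382.2165 → $13,382.22.
Rounding difference −$0.01 applied to Okafor → $33,571.67.

Chaudhri: $4,788.30 | Kowalski: $8,147.25 | Ferraro: $13,350.00 | Okafor: $33,571.67 | Bergstrom: $4,484.56 | Lindqvist: $13,382.22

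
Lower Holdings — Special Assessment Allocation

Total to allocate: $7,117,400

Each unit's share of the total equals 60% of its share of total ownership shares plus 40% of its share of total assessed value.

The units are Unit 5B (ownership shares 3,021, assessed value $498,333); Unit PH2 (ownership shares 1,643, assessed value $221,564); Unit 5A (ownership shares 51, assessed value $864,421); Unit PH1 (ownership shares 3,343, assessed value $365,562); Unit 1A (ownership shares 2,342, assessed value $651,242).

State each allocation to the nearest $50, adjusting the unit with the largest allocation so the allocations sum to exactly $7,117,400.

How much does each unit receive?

Ownership shares total 10,400; assessed value total 2,601,122.
Blended shares (60% ownership shares + 40% assessed value): Unit 5B 0.2509; Unit PH2 0.1289; Unit 5A 0.1359; Unit PH1 0.2491; Unit 1A 0.2353.
Proportional shares: Unit 5B 1,785,912.29; Unit PH2 917,151.92; Unit 5A 967,060.99; Unit PH1 1,772,812.19; Unit 1A 1,674,462.61.
At nearest $50: Unit 5B $1,785,900; Unit PH2 $917,150; Unit 5A $967,050; Unit PH1 $1,772,800; Unit 1A $1,674,450. Sum = $7,117,350.
Difference $7,117,400 − $7,117,350 = +$50 applied to largest allocation (Unit 5B): Unit 5B becomes $1,785,950.

Unit 5B: $1,785,950 · Unit PH2: $917,150 · Unit 5A: $967,050 · Unit PH1: $1,772,800 · Unit 1A: $1,674,450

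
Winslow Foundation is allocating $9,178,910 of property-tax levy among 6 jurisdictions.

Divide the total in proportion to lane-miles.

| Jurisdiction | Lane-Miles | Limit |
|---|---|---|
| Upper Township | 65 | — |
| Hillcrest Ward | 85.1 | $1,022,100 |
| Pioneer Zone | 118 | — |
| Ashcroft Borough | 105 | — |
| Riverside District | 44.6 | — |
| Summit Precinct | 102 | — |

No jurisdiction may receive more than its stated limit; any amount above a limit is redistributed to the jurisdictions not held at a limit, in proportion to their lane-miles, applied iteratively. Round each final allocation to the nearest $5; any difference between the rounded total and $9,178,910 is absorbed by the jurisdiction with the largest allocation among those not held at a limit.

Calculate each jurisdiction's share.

Upper Township: $1,219,955 · Hillcrest Ward: $1,022,100 · Pioneer Zone: $2,214,695 · Ashcroft Borough: $1,970,695 · Riverside District: $837,075 · Summit Precinct: $1,914,390

Lane-miles total: 519.7.
Pro-rata shares before constraints: Upper Township 1,148,026.07; Hillcrest Ward 1,503,031.06; Pioneer Zone 2,084,108.87; Ashcroft Borough 1,854,503.66; Riverside District 787,722.51; Summit Precinct 1,801,517.84.
Capped: Hillcrest Ward ($1,022,100); balance $8,156,810 reallocated over remaining lane-miles 434.6.
Redistributed shares: Upper Township 1,219,955.48 → $1,219,955; Pioneer Zone 2,214,688.40 → $2,214,690; Ashcroft Borough 1,970,697.31 → $1,970,695; Riverside District 837,077.14 → $837,075; Summit Precinct 1,914,391.67 → $1,914,390.
Rounding difference +$5 applied to Pioneer Zone → $2,214,695.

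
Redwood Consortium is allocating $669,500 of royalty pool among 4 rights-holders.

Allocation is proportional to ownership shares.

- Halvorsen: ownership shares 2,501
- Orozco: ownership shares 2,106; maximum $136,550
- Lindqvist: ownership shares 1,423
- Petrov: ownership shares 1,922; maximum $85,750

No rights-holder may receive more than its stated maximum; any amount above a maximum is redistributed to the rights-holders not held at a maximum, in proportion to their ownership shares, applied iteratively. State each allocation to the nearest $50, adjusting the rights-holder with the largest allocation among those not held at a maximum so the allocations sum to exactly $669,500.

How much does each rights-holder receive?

Ownership shares total: 7,952.
Proportional shares (ignoring caps): Halvorsen 210,565.83; Orozco 177,309.73; Lindqvist 119,806.15; Petrov 161,818.28.
Held at cap: Orozco ($136,550), Petrov ($85,750); balance $447,200 reallocated over remaining ownership shares 3,924.
Remaining shares: Halvorsen 285,027.32 → $285,050; Lindqvist 162,172.68 → $162,150.

Halvorsen: $285,050 | Orozco: $136,550 | Lindqvist: $162,150 | Petrov: $85,750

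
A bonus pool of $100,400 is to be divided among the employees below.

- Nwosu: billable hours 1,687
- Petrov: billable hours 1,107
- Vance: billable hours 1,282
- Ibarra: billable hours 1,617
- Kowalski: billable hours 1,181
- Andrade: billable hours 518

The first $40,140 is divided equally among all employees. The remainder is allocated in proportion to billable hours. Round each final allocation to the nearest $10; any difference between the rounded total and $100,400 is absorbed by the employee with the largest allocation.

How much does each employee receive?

First tranche $40,140 split equally: $6,690 each.
Remainder $60,260 by billable hours (total 7,392): Nwosu 13,752.52 → $13,750; Petrov 9,024.33 → $9,020; Vance 10,450.94 → $10,450; Ibarra 13,181.88 → $13,180; Kowalski 9,627.58 → $9,630; Andrade 4,222.77 → $4,220.
Rounding difference +$10 on remainder applied to Nwosu.
Totals: Nwosu $6,690 + $13,760 = $20,450; Petrov $6,690 + $9,020 = $15,710; Vance $6,690 + $10,450 = $17,140; Ibarra $6,690 + $13,180 = $19,870; Kowalski $6,690 + $9,630 = $16,320; Andrade $6,690 + $4,220 = $10,910.

Nwosu: $20,450 | Petrov: $15,710 | Vance: $17,140 | Ibarra: $19,870 | Kowalski: $16,320 | Andrade: $10,910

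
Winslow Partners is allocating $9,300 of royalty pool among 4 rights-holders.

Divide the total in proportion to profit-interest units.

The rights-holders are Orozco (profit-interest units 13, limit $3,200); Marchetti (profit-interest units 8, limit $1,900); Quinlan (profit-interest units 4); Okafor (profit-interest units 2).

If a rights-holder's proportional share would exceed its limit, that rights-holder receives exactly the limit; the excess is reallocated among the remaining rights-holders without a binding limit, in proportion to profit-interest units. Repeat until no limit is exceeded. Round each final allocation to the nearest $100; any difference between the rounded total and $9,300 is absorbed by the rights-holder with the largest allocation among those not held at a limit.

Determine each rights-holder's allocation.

Orozco: $3,200 · Marchetti: $1,900 · Quinlan: $2,800 · Okafor: $1,400

Profit-interest units total: 27.
Proportional shares (ignoring caps): Orozco 4,477.78; Marchetti 2,755.56; Quinlan 1,377.78; Okafor 688.89.
Held at cap: Orozco ($3,200), Marchetti ($1,900); balance $4,200 reallocated over remaining profit-interest units 6.
Redistributed shares: Quinlan 2,800.00 → $2,800; Okafor 1,400.00 → $1,400.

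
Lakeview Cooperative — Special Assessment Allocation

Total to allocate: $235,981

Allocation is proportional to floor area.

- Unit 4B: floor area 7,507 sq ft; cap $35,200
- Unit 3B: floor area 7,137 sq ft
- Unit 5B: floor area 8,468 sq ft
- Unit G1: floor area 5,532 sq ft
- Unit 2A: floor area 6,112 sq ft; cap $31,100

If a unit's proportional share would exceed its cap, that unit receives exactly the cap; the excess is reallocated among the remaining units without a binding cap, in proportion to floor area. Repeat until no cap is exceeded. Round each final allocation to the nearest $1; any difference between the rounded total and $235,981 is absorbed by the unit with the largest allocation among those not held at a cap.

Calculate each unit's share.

Unit 4B: $35,200 · Unit 3B: $57,294 · Unit 5B: $67,978 · Unit G1: $44,409 · Unit 2A: $31,100

Total floor area = 34,756.
Proportional shares (ignoring caps): Unit 4B 50,969.89; Unit 3B 48,457.72; Unit 5B 57,494.74; Unit G1 37,560.33; Unit 2A 41,498.33.
Cap binds for Unit 4B ($35,200), Unit 2A ($31,100); balance $169,681 reallocated over remaining floor area 21,137.
Remaining shares: Unit 3B 57,293.53 → $57,294; Unit 5B 67,978.37 → $67,978; Unit G1 44,409.11 → $44,409.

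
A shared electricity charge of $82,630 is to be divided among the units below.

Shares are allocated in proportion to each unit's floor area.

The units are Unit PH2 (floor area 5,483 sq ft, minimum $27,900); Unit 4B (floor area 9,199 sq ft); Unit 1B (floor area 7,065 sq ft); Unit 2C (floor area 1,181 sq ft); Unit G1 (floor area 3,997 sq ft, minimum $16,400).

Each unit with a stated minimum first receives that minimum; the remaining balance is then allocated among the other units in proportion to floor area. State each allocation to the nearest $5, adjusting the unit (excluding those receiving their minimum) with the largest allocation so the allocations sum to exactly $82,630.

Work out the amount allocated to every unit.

Fund the minimums — Unit PH2 $27,900; Unit G1 $16,400. Balance $38,330.
Balance split over remaining floor area 17,445: Unit 4B 20,211.96 → $20,210; Unit 1B 15,523.16 → $15,525; Unit 2C 2,594.88 → $2,595.

Unit PH2: $27,900; Unit 4B: $20,210; Unit 1B: $15,525; Unit 2C: $2,595; Unit G1: $16,400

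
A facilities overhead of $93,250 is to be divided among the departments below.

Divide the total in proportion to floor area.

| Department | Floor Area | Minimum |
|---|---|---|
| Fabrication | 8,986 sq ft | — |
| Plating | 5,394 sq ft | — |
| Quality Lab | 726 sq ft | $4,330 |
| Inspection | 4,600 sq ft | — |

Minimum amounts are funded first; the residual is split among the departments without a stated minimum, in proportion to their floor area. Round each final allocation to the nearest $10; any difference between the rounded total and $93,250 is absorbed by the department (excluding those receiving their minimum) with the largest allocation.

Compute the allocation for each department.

Fabrication: $42,100 | Plating: $25,270 | Quality Lab: $4,330 | Inspection: $21,550

Guaranteed amounts: Quality Lab $4,330. Remaining pool $88,920.
Remaining pool split over remaining floor area 18,980: Fabrication 42,098.79 → $42,100; Plating 25,270.52 → $25,270; Inspection 21,550.68 → $21,550.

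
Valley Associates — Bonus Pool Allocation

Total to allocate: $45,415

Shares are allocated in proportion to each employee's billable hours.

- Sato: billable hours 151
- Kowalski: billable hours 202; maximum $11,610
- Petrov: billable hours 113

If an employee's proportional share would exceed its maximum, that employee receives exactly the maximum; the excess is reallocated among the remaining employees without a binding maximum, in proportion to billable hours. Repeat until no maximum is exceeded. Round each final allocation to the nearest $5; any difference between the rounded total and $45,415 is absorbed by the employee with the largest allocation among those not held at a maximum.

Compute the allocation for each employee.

Combined billable hours = 466.
Proportional shares (ignoring caps): Sato 14,716.02; Kowalski 19,686.33; Petrov 11,012.65.
Cap binds for Kowalski ($11,610); remaining pool $33,805 reallocated over remaining billable hours 264.
Remaining shares: Sato 19,335.44 → $19,335; Petrov 14,469.56 → $14,470.

Sato: $19,335; Kowalski: $11,610; Petrov: $14,470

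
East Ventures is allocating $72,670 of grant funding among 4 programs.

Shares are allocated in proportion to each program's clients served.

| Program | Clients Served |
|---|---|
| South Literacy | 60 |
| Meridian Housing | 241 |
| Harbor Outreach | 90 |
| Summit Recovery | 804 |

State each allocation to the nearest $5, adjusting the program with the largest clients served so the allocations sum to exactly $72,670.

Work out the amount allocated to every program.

South Literacy: $3,650; Meridian Housing: $14,655; Harbor Outreach: $5,475; Summit Recovery: $48,890

Combined clients served = 1,195.
Pro-rata amounts: South Literacy 60/1,195 × $72,670 = 3,648.70; Meridian Housing 241/1,195 × $72,670 = 14,655.62; Harbor Outreach 90/1,195 × $72,670 = 5,473.05; Summit Recovery 804/1,195 × $72,670 = 48,892.62.
At nearest $5: South Literacy $3,650; Meridian Housing $14,655; Harbor Outreach $5,475; Summit Recovery $48,895. Sum = $72,675.
Difference $72,670 − $72,675 = −$5 applied to largest clients served (Summit Recovery): Summit Recovery becomes $48,890.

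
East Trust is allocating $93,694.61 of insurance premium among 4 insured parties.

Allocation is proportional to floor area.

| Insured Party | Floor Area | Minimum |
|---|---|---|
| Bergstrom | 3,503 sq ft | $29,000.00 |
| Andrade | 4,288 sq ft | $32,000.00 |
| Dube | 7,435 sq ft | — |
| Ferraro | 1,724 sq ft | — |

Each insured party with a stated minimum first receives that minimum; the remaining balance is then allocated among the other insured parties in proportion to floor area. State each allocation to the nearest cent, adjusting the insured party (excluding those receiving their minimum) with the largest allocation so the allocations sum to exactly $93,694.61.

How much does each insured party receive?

Minimums first: Bergstrom $29,000.00; Andrade $32,000.00. Residual $32,694.61.
Residual split over remaining floor area 9,159: Dube 26,540.4985 → $26,540.50; Ferraro 6,154.1115 → $6,154.11.

Bergstrom: $29,000.00 | Andrade: $32,000.00 | Dube: $26,540.50 | Ferraro: $6,154.11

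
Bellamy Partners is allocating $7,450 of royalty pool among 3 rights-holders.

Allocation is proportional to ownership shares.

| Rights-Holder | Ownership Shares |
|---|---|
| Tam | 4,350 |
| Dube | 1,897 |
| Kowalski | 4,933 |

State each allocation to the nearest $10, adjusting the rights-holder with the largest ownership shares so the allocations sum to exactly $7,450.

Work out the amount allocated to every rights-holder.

Tam: $2,900 | Dube: $1,260 | Kowalski: $3,290

Combined ownership shares = 4,350 + 1,897 + 4,933 = 11,180.
Unrounded shares: Tam 2,898.70; Dube 1,264.10; Kowalski 3,287.20.
After rounding ($10): Tam $2,900; Dube $1,260; Kowalski $3,290. Sum = $7,450.
Rounded total matches; no reconciliation needed.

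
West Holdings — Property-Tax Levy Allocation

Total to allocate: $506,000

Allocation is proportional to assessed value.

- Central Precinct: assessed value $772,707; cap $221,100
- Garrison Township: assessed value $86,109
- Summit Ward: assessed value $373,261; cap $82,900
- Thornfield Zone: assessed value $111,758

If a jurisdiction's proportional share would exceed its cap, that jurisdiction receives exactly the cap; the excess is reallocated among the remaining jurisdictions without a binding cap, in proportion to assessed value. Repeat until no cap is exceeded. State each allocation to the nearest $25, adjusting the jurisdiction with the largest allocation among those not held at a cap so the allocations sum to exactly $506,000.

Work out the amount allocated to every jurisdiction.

Central Precinct: $221,100; Garrison Township: $87,900; Summit Ward: $82,900; Thornfield Zone: $114,100

Combined assessed value = 1,343,835.
Proportional shares (ignoring caps): Central Precinct 290,950.71; Garrison Township 32,422.99; Summit Ward 140,545.58; Thornfield Zone 42,080.72.
Cap binds for Central Precinct ($221,100), Summit Ward ($82,900); remaining pool $202,000 reallocated over remaining assessed value 197,867.
Remaining shares: Garrison Township 87,907.62 → $87,900; Thornfield Zone 114,092.38 → $114,100.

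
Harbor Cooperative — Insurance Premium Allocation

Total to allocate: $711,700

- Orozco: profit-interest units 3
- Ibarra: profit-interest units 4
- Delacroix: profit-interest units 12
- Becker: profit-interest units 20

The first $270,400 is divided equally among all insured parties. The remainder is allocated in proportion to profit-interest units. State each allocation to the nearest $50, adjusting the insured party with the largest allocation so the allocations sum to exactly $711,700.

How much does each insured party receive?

Orozco: $101,550 | Ibarra: $112,850 | Delacroix: $203,400 | Becker: $293,900

First tranche $270,400 split equally: $67,600 each.
Remainder $441,300 by profit-interest units (total 39): Orozco 33,946.15 → $33,950; Ibarra 45,261.54 → $45,250; Delacroix 135,784.62 → $135,800; Becker 226,307.69 → $226,300.
Totals: Orozco $67,600 + $33,950 = $101,550; Ibarra $67,600 + $45,250 = $112,850; Delacroix $67,600 + $135,800 = $203,400; Becker $67,600 + $226,300 = $293,900.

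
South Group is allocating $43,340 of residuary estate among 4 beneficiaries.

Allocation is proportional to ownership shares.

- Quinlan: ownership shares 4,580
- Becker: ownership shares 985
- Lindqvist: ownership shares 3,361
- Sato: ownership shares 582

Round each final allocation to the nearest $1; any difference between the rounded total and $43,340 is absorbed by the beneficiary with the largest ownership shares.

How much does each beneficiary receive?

Quinlan: $20,877 · Becker: $4,490 · Lindqvist: $15,320 · Sato: $2,653

Sum of ownership shares: 4,580 + 985 + 3,361 + 582 = 9,508.
Raw shares: Quinlan 20,876.86; Becker 4,489.89; Lindqvist 15,320.33; Sato 2,652.91.
At nearest $1: Quinlan $20,877; Becker $4,490; Lindqvist $15,320; Sato $2,653. Sum = $43,340.
No rounding difference to absorb.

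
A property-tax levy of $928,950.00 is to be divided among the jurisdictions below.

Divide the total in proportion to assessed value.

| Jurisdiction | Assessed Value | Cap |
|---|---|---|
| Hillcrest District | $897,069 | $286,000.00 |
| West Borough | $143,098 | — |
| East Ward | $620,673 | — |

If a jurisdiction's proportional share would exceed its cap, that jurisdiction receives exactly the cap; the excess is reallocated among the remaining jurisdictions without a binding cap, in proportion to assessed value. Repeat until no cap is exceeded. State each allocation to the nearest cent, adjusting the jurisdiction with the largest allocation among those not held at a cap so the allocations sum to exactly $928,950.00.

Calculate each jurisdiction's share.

Assessed value total: 1,660,840.
Unconstrained shares: Hillcrest District 501,753.4787; West Borough 80,038.3463; East Ward 347,158.17499.
Held at cap: Hillcrest District ($286,000.00); remaining pool $642,950.00 reallocated over remaining assessed value 763,771.
Redistributed shares: West Borough 120,461.3151 → $120,461.32; East Ward 522,488.6849 → $522,488.68.

Hillcrest District: $286,000.00 | West Borough: $120,461.32 | East Ward: $522,488.68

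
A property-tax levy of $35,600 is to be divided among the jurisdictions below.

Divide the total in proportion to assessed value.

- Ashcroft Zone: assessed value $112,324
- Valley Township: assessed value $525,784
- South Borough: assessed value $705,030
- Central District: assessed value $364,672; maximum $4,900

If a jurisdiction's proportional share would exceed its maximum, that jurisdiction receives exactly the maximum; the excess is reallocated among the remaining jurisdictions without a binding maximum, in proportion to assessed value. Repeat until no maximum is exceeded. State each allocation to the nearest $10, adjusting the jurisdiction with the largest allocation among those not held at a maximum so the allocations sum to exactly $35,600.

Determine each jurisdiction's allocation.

Total assessed value = 1,707,810.
Pro-rata shares before constraints: Ashcroft Zone 2,341.44; Valley Township 10,960.18; South Borough 14,696.64; Central District 7,601.74.
Cap binds for Central District ($4,900); remaining pool $30,700 reallocated over remaining assessed value 1,343,138.
Remaining shares: Ashcroft Zone 2,567.38 → $2,570; Valley Township 12,017.80 → $12,020; South Borough 16,114.82 → $16,110.

Ashcroft Zone: $2,570; Valley Township: $12,020; South Borough: $16,110; Central District: $4,900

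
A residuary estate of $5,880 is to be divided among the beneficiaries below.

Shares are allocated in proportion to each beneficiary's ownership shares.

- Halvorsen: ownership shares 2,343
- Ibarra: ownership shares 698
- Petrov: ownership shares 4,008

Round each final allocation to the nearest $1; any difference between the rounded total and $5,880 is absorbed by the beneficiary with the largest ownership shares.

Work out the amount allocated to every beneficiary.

Sum of ownership shares: 7,049.
Proportional shares: Halvorsen 2,343/7,049 × $5,880 = 1,954.44; Ibarra 698/7,049 × $5,880 = 582.24; Petrov 4,008/7,049 × $5,880 = 3,343.32.
Rounded to nearest $1: Halvorsen $1,954; Ibarra $582; Petrov $3,343. Sum = $5,879.
Difference $5,880 − $5,879 = +$1 applied to largest ownership shares (Petrov): Petrov becomes $3,344.

Halvorsen: $1,954; Ibarra: $582; Petrov: $3,344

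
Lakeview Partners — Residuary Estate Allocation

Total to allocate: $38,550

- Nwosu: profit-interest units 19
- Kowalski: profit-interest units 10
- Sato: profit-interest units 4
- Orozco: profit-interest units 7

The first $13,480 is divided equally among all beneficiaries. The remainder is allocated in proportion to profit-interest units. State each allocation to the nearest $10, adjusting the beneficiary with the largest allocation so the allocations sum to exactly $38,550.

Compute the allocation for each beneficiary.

Nwosu: $15,270 · Kowalski: $9,640 · Sato: $5,880 · Orozco: $7,760

Equal tier: $13,480 ÷ 4 = $3,370 apiece.
Remainder $25,070 by profit-interest units (total 40): Nwosu 11,908.25 → $11,910; Kowalski 6,267.50 → $6,270; Sato 2,507.00 → $2,510; Orozco 4,387.25 → $4,390.
Rounding difference −$10 on remainder applied to Nwosu.
Totals: Nwosu $3,370 + $11,900 = $15,270; Kowalski $3,370 + $6,270 = $9,640; Sato $3,370 + $2,510 = $5,880; Orozco $3,370 + $4,390 = $7,760.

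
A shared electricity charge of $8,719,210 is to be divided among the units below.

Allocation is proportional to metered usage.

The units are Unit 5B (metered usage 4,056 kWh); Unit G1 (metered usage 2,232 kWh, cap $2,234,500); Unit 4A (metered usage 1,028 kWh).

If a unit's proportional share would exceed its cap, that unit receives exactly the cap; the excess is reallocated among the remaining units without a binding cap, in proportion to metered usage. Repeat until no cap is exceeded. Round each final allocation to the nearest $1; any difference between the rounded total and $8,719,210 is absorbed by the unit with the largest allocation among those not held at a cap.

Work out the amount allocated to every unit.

Unit 5B: $5,173,482 | Unit G1: $2,234,500 | Unit 4A: $1,311,228

Total metered usage = 7,316.
Unconstrained shares: Unit 5B 4,833,941.47; Unit G1 2,660,097.97; Unit 4A 1,225,170.57.
Capped: Unit G1 ($2,234,500); remaining pool $6,484,710 reallocated over remaining metered usage 5,084.
Redistributed shares: Unit 5B 5,173,482.25 → $5,173,482; Unit 4A 1,311,227.75 → $1,311,228.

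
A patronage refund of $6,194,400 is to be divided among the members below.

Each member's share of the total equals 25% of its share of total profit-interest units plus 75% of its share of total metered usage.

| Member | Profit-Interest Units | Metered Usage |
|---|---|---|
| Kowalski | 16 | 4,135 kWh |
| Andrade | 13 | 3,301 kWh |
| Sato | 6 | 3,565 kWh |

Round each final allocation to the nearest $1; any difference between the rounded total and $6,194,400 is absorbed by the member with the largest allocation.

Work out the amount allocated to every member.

Kowalski: $2,454,171; Andrade: $1,969,230; Sato: $1,770,999

Totals — profit-interest units 35, metered usage 11,001.
Blended shares (25% profit-interest units + 75% metered usage): Kowalski 0.3962; Andrade 0.3179; Sato 0.2859.
Pro-rata amounts: Kowalski 2,454,171.13; Andrade 1,969,229.90; Sato 1,770,998.97.
Rounded to nearest $1: Kowalski $2,454,171; Andrade $1,969,230; Sato $1,770,999. Sum = $6,194,400.
Rounded total matches; no reconciliation needed.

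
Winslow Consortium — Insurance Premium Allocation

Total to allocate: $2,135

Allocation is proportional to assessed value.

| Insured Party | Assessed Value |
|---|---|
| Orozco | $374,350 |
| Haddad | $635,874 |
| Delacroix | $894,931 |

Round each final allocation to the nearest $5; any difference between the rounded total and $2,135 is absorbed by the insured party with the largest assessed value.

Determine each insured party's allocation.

Orozco: $420 · Haddad: $715 · Delacroix: $1,000

Combined assessed value = 1,905,155.
Pro-rata amounts: Orozco 374,350/1,905,155 × $2,135 = 419.51; Haddad 635,874/1,905,155 × $2,135 = 712.59; Delacroix 894,931/1,905,155 × $2,135 = 1,002.90.
At nearest $5: Orozco $420; Haddad $715; Delacroix $1,005. Sum = $2,140.
Difference $2,135 − $2,140 = −$5 applied to largest assessed value (Delacroix): Delacroix becomes $1,000.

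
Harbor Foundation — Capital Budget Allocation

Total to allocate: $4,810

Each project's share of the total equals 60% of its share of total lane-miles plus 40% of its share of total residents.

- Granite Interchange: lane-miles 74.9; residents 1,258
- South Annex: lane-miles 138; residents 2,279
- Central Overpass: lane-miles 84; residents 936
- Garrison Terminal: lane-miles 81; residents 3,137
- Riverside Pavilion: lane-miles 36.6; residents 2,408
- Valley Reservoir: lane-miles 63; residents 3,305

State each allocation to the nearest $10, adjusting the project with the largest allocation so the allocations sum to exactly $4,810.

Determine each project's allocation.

Granite Interchange: $630; South Annex: $1,170; Central Overpass: $640; Garrison Terminal: $940; Riverside Pavilion: $570; Valley Reservoir: $860

Totals — lane-miles 477.5, residents 13,323.
Combined weights (60% lane-miles + 40% residents): Granite Interchange 0.1319; South Annex 0.2418; Central Overpass 0.1337; Garrison Terminal 0.1960; Riverside Pavilion 0.1183; Valley Reservoir 0.1784.
Pro-rata amounts: Granite Interchange 634.36; South Annex 1,163.18; Central Overpass 642.86; Garrison Terminal 942.58; Riverside Pavilion 568.95; Valley Reservoir 858.05.
After rounding ($10): Granite Interchange $630; South Annex $1,160; Central Overpass $640; Garrison Terminal $940; Riverside Pavilion $570; Valley Reservoir $860. Sum = $4,800.
Difference $4,810 − $4,800 = +$10 applied to largest allocation (South Annex): South Annex becomes $1,170.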